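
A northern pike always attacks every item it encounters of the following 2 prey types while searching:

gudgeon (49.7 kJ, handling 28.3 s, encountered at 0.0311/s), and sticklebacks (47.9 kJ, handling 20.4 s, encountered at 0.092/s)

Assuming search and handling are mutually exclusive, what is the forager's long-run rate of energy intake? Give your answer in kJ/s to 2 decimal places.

1.58 kJ/s

Energy encountered per unit search time: 0.0311×49.7 + 0.092×47.9 = 5.952 kJ/s.
Handling time per unit search time: 0.0311×28.3 + 0.092×20.4 = 2.757.
Rate = 5.952/(1 + 2.757) = 1.584 kJ/s.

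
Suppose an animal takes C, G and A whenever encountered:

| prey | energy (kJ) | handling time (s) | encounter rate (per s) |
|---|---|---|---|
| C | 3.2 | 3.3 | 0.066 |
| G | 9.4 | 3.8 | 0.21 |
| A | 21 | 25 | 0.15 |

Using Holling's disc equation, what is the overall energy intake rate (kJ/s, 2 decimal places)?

Energy encountered per unit search time: 0.066×3.2 + 0.21×9.4 + 0.15×21 = 5.335 kJ/s.
Handling time per unit search time: 0.066×3.3 + 0.21×3.8 + 0.15×25 = 4.766.
Rate = 5.335/(1 + 4.766) = 0.9253 kJ/s.

0.93 kJ/s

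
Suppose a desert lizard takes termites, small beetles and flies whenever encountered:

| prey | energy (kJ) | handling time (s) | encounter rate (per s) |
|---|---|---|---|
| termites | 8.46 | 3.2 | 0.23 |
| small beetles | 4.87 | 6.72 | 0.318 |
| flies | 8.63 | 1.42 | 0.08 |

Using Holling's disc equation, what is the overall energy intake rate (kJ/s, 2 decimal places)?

1.05 kJ/s

R = (0.23×8.46 + 0.318×4.87 + 0.08×8.63) / (1 + 0.23×3.2 + 0.318×6.72 + 0.08×1.42) = 4.185/3.987 = 1.05 kJ/s.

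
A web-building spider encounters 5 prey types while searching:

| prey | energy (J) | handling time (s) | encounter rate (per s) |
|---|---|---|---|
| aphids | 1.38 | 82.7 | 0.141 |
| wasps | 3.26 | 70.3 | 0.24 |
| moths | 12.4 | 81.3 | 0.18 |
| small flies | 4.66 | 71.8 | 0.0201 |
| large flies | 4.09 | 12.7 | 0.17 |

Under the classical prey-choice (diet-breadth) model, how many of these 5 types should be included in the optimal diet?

1

Profitabilities (E/h, J/s): large flies 0.322, moths 0.153, small flies 0.0649, wasps 0.0464, aphids 0.0167. Add prey in this order while the next type's profitability exceeds the intake rate on those already taken.
Rate on top 1: 0.2201. moths: 0.153 < 0.2201 → exclude; stop.
Optimal diet: large flies — 1 of 5 types.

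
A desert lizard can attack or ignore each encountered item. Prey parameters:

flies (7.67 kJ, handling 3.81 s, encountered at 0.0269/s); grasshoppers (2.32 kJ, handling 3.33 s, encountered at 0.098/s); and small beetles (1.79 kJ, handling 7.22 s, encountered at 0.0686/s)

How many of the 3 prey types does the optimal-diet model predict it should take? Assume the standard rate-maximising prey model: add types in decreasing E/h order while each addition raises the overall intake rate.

2

E/h in descending order: flies 2.01, grasshoppers 0.697, small beetles 0.248 kJ/s. The optimal diet is the largest prefix of this list for which every included type satisfies E_i/h_i > R on the types above it.
Rate on top 1: 0.1871. grasshoppers: 0.697 > 0.1871 → include.
Rate on top 2: 0.3035. small beetles: 0.248 < 0.3035 → exclude; stop.
Optimal diet: flies, grasshoppers — 2 of 3 types.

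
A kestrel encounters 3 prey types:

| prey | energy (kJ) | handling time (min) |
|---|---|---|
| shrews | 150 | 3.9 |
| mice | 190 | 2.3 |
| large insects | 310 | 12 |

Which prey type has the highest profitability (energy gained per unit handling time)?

mice

Profitability E/h (kJ/min): shrews = 150/3.9 = 38.5, mice = 190/2.3 = 82.6, large insects = 310/12 = 25.8.
Ranked: mice > shrews > large insects.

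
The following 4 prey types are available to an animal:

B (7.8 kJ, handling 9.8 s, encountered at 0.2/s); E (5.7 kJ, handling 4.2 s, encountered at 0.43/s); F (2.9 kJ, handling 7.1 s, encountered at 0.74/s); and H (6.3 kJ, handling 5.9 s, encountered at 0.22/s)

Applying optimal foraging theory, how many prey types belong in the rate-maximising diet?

2

Rank by E/h (kJ/s): E 1.36, H 1.07, B 0.796, F 0.408. Include each in turn until the next type's E/h falls below the running intake rate.
Rate on top 1: 0.8735. H: 1.07 > 0.8735 → include.
Rate on top 2: 0.9349. B: 0.796 < 0.9349 → exclude; stop.
Optimal diet: E, H — 2 of 4 types.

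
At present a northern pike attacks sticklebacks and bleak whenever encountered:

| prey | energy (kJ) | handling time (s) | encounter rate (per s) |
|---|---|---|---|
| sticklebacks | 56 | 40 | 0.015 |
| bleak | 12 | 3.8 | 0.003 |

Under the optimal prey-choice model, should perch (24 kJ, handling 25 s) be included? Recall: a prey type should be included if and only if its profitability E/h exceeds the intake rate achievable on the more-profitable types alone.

On sticklebacks and bleak alone, R = ΣλE/(1+Σλh) = 0.876/1.611 = 0.5436 kJ/s.
perch: E/h = 24/25 = 0.96 kJ/s.
Since 0.96 > R, including perch increases the long-run rate.

Yes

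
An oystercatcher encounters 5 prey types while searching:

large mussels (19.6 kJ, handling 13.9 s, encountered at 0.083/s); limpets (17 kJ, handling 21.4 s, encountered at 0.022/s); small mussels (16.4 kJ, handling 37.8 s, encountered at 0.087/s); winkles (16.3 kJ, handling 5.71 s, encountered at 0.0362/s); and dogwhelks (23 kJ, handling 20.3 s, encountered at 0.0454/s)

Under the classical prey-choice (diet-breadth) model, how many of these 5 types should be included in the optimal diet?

3

E/h in descending order: winkles 2.85, large mussels 1.41, dogwhelks 1.13, limpets 0.794, small mussels 0.434 kJ/s. The optimal diet is the largest prefix of this list for which every included type satisfies E_i/h_i > R on the types above it.
Rate on top 1: 0.489. large mussels: 1.41 > 0.489 → include.
Rate on top 2: 0.9392. dogwhelks: 1.13 > 0.9392 → include.
Rate on top 3: 0.9936. limpets: 0.794 < 0.9936 → exclude; stop.
Optimal diet: winkles, large mussels, dogwhelks — 3 of 5 types.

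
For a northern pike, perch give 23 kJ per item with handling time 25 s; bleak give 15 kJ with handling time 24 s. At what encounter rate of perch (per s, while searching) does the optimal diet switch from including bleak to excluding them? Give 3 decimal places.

At the threshold, the rate on perch alone equals the profitability of bleak: λ·23/(1 + λ·25) = 15/24 = 0.625.
Rearranging, λ(23 − 0.625×25) = 0.625, so λ = 0.625/7.375 = 0.08475 per s.

0.085 per s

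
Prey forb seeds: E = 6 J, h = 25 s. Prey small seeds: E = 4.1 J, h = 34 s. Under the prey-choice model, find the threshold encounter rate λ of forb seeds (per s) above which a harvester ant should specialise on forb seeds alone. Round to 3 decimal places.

At the threshold, the rate on forb seeds alone equals the profitability of small seeds: λ·6/(1 + λ·25) = 4.1/34 = 0.1206.
Rearranging, λ(6 − 0.1206×25) = 0.1206, so λ = 0.1206/2.985 = 0.04039 per s.

0.040 per s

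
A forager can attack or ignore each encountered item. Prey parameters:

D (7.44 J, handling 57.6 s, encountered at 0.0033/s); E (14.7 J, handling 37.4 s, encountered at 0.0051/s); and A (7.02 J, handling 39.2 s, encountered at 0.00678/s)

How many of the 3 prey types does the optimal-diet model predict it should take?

3

E/h in descending order: E 0.393, A 0.179, D 0.129 J/s. The optimal diet is the largest prefix of this list for which every included type satisfies E_i/h_i > R on the types above it.
Rate on top 1: 0.06296. A: 0.179 > 0.06296 → include.
Rate on top 2: 0.08415. D: 0.129 > 0.08415 → include.
Optimal diet: E, A, D — 3 of 3 types.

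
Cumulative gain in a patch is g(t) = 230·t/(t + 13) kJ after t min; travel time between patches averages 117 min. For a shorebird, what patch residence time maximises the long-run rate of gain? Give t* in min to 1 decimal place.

39.0 min

Optimal t* satisfies g'(t*) = g(t*)/(T + t*).
g'(t) = 230·13/(t + 13)². Setting 230·13/(t+13)² = 230t/[(t+13)(117+t)] gives 13(117+t) = t(t+13), so t² = 13×117 = 1521.
t* = √1521 = 39 min.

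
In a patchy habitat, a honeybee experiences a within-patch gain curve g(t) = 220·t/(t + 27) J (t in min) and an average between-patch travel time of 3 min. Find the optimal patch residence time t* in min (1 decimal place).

9.0 min

Maximise g(t)/(T+t): set derivative to zero → g'(t)(T+t) = g(t).
g'(t) = 220·27/(t + 27)². Setting 220·27/(t+27)² = 220t/[(t+27)(3+t)] gives 27(3+t) = t(t+27), so t² = 27×3 = 81.
t* = √81 = 9 min.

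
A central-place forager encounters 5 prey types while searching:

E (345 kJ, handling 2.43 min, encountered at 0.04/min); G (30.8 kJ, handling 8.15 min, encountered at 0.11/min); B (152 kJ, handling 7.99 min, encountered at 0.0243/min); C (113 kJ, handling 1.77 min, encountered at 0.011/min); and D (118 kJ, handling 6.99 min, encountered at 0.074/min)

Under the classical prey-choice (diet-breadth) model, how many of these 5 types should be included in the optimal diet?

E/h in descending order: E 142, C 63.8, B 19, D 16.9, G 3.78 kJ/min. The optimal diet is the largest prefix of this list for which every included type satisfies E_i/h_i > R on the types above it.
Rate on top 1: 12.58. C: 63.8 > 12.58 → include.
Rate on top 2: 13.47. B: 19 > 13.47 → include.
Rate on top 3: 14.29. D: 16.9 > 14.29 → include.
Rate on top 4: 15.03. G: 3.78 < 15.03 → exclude; stop.
Optimal diet: E, C, B, D — 4 of 5 types.

4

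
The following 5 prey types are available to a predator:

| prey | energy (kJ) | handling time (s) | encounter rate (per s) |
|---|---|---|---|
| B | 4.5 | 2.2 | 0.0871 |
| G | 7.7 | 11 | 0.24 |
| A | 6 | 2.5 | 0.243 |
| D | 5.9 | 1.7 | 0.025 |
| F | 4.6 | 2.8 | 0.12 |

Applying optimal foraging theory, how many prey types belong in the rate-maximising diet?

Rank by E/h (kJ/s): D 3.47, A 2.4, B 2.05, F 1.64, G 0.7. Include each in turn until the next type's E/h falls below the running intake rate.
Rate on top 1: 0.1415. A: 2.4 > 0.1415 → include.
Rate on top 2: 0.973. B: 2.05 > 0.973 → include.
Rate on top 3: 1.085. F: 1.64 > 1.085 → include.
Rate on top 4: 1.171. G: 0.7 < 1.171 → exclude; stop.
Optimal diet: D, A, B, F — 4 of 5 types.

4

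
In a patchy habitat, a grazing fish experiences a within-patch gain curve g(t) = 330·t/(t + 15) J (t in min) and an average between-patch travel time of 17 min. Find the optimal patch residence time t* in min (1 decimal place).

Maximise g(t)/(T+t): set derivative to zero → g'(t)(T+t) = g(t).
g'(t) = 330·15/(t + 15)². Setting 330·15/(t+15)² = 330t/[(t+15)(17+t)] gives 15(17+t) = t(t+15), so t² = 15×17 = 255.
t* = √255 = 15.97 min.

16.0 min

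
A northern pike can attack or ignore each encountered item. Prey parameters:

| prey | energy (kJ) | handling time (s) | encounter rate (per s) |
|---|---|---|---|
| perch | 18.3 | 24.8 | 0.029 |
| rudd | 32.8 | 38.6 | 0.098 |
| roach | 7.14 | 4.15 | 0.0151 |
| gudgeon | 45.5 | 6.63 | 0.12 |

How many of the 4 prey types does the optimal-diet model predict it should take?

Rank by E/h (kJ/s): gudgeon 6.86, roach 1.72, rudd 0.85, perch 0.738. Include each in turn until the next type's E/h falls below the running intake rate.
Rate on top 1: 3.041. roach: 1.72 < 3.041 → exclude; stop.
Optimal diet: gudgeon — 1 of 4 types.

1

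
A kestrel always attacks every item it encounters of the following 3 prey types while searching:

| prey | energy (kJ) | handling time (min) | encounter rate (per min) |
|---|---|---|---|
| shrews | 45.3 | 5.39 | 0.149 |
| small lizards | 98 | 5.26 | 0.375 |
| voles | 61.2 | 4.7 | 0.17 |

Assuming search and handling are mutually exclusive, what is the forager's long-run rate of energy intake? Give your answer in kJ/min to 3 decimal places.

11.783 kJ/min

Energy encountered per unit search time: 0.149×45.3 + 0.375×98 + 0.17×61.2 = 53.9 kJ/min.
Handling time per unit search time: 0.149×5.39 + 0.375×5.26 + 0.17×4.7 = 3.575.
Rate = 53.9/(1 + 3.575) = 11.78 kJ/min.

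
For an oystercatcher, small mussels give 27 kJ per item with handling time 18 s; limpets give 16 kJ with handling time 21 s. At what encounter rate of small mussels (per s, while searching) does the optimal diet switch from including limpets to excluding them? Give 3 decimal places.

At the threshold, the rate on small mussels alone equals the profitability of limpets: λ·27/(1 + λ·18) = 16/21 = 0.7619.
Rearranging, λ(27 − 0.7619×18) = 0.7619, so λ = 0.7619/13.29 = 0.05735 per s.

0.057 per s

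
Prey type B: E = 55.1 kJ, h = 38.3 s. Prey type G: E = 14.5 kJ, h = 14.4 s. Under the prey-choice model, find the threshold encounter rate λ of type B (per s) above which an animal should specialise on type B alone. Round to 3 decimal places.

Drop type G once their profitability E₂/h₂ falls below the rate achievable on type B alone: E₂/h₂ = λE₁/(1 + λh₁).
Solve for λ: λE₁h₂ = E₂(1 + λh₁) → λ(E₁h₂ − E₂h₁) = E₂ → λ = E₂/(E₁h₂ − E₂h₁).
λ = 14.5/(55.1×14.4 − 14.5×38.3) = 14.5/238.1 = 0.0609 per s.

0.061 per s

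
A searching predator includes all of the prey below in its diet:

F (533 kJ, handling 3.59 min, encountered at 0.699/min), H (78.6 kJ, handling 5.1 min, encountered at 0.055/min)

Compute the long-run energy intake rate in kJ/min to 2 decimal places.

99.45 kJ/min

R = (0.699×533 + 0.055×78.6) / (1 + 0.699×3.59 + 0.055×5.1) = 376.9/3.79 = 99.45 kJ/min.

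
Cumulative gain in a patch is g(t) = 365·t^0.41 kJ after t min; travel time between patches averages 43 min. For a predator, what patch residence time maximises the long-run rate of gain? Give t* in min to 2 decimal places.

29.88 min

Maximise g(t)/(T+t): set derivative to zero → g'(t)(T+t) = g(t).
g'(t) = 0.41·365·t^-0.59. Setting 0.41·365·t^-0.59 = 365·t^0.41/(43+t) gives 0.41(43+t) = t, so 0.59·t = 0.41×43.
t* = 0.41×43/0.59 = 29.88 min.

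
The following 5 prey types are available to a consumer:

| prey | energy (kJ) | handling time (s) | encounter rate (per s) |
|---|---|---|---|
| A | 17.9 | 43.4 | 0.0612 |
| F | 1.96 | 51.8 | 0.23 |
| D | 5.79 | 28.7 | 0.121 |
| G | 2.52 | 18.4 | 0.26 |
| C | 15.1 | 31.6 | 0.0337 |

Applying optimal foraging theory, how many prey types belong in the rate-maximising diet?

Rank by E/h (kJ/s): C 0.478, A 0.412, D 0.202, G 0.137, F 0.0378. Include each in turn until the next type's E/h falls below the running intake rate.
Rate on top 1: 0.2464. A: 0.412 > 0.2464 → include.
Rate on top 2: 0.3398. D: 0.202 < 0.3398 → exclude; stop.
Optimal diet: C, A — 2 of 5 types.

2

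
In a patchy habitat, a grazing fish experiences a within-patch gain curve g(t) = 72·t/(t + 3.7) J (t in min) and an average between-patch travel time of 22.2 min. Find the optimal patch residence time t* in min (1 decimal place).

9.1 min

By the marginal value theorem, leave when the instantaneous gain rate g'(t) equals the habitat-wide average g(t)/(T + t).
g'(t) = 72·3.7/(t + 3.7)². Setting 72·3.7/(t+3.7)² = 72t/[(t+3.7)(22.2+t)] gives 3.7(22.2+t) = t(t+3.7), so t² = 3.7×22.2 = 82.14.
t* = √82.14 = 9.063 min.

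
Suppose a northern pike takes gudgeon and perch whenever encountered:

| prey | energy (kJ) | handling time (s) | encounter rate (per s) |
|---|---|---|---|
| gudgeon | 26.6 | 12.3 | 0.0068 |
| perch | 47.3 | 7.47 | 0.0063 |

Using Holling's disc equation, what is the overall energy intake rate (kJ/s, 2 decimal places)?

0.42 kJ/s

R = Σλ_iE_i / (1 + Σλ_ih_i)
Numerator: 0.0068×26.6 + 0.0063×47.3 = 0.4789
Denominator: 1 + 0.0068×12.3 + 0.0063×7.47 = 1.131
R = 0.4789/1.131 = 0.4235 kJ/s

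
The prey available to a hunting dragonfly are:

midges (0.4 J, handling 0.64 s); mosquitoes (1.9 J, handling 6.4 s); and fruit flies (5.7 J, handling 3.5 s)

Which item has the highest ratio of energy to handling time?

fruit flies

Profitability E/h (J/s): midges = 0.4/0.64 = 0.625, mosquitoes = 1.9/6.4 = 0.297, fruit flies = 5.7/3.5 = 1.63.
Ranked: fruit flies > midges > mosquitoes.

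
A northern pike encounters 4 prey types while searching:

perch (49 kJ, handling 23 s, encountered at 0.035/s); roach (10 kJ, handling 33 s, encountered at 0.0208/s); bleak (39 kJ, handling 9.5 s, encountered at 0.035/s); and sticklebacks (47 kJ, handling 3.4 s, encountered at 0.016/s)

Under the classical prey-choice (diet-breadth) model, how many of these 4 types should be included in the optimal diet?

Rank by E/h (kJ/s): sticklebacks 13.8, bleak 4.11, perch 2.13, roach 0.303. Include each in turn until the next type's E/h falls below the running intake rate.
Rate on top 1: 0.7132. bleak: 4.11 > 0.7132 → include.
Rate on top 2: 1.526. perch: 2.13 > 1.526 → include.
Rate on top 3: 1.748. roach: 0.303 < 1.748 → exclude; stop.
Optimal diet: sticklebacks, bleak, perch — 3 of 4 types.

3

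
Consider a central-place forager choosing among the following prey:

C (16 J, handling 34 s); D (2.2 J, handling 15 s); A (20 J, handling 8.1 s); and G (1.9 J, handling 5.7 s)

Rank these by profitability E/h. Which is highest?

Profitability E/h (J/s): C = 16/34 = 0.471, D = 2.2/15 = 0.147, A = 20/8.1 = 2.47, G = 1.9/5.7 = 0.333.
Ranked: A > C > G > D.

A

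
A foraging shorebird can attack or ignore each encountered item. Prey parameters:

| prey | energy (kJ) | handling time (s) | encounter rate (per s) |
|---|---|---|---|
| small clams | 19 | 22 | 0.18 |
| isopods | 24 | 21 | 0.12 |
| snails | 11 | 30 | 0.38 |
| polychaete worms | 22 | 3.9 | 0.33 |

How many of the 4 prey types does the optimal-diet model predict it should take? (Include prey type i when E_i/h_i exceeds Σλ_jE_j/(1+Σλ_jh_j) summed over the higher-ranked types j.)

E/h in descending order: polychaete worms 5.64, isopods 1.14, small clams 0.864, snails 0.367 kJ/s. The optimal diet is the largest prefix of this list for which every included type satisfies E_i/h_i > R on the types above it.
Rate on top 1: 3.174. isopods: 1.14 < 3.174 → exclude; stop.
Optimal diet: polychaete worms — 1 of 4 types.

1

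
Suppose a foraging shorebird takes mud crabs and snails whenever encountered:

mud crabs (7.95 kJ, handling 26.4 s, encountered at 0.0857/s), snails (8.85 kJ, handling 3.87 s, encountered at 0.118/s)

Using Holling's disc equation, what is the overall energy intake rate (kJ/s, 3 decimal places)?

Energy encountered per unit search time: 0.0857×7.95 + 0.118×8.85 = 1.726 kJ/s.
Handling time per unit search time: 0.0857×26.4 + 0.118×3.87 = 2.719.
Rate = 1.726/(1 + 2.719) = 0.464 kJ/s.

0.464 kJ/s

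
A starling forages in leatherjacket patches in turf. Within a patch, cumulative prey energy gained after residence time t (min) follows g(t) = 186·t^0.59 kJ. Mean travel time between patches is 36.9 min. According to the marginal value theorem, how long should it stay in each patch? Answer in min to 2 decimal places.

53.10 min

Maximise g(t)/(T+t): set derivative to zero → g'(t)(T+t) = g(t).
g'(t) = 0.59·186·t^-0.41. Setting 0.59·186·t^-0.41 = 186·t^0.59/(36.9+t) gives 0.59(36.9+t) = t, so 0.41·t = 0.59×36.9.
t* = 0.59×36.9/0.41 = 53.1 min.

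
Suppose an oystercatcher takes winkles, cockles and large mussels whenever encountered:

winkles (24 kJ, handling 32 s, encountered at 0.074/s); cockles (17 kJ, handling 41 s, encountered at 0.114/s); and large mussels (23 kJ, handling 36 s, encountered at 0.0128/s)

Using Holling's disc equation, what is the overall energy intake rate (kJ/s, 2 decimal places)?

0.47 kJ/s

R = (0.074×24 + 0.114×17 + 0.0128×23) / (1 + 0.074×32 + 0.114×41 + 0.0128×36) = 4.008/8.503 = 0.4714 kJ/s.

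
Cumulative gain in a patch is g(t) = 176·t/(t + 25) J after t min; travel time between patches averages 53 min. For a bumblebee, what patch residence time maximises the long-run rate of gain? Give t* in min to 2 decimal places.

36.40 min

Optimal t* satisfies g'(t*) = g(t*)/(T + t*).
g'(t) = 176·25/(t + 25)². Setting 176·25/(t+25)² = 176t/[(t+25)(53+t)] gives 25(53+t) = t(t+25), so t² = 25×53 = 1325.
t* = √1325 = 36.4 min.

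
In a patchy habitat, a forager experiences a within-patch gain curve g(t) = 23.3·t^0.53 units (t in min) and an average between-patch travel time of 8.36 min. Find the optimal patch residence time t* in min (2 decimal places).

9.43 min

By the marginal value theorem, leave when the instantaneous gain rate g'(t) equals the habitat-wide average g(t)/(T + t).
g'(t) = 0.53·23.3·t^-0.47. Setting 0.53·23.3·t^-0.47 = 23.3·t^0.53/(8.36+t) gives 0.53(8.36+t) = t, so 0.47·t = 0.53×8.36.
t* = 0.53×8.36/0.47 = 9.427 min.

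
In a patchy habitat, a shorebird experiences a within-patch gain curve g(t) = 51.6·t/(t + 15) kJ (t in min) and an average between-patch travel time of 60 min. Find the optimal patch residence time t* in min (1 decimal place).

Optimal t* satisfies g'(t*) = g(t*)/(T + t*).
g'(t) = 51.6·15/(t + 15)². Setting 51.6·15/(t+15)² = 51.6t/[(t+15)(60+t)] gives 15(60+t) = t(t+15), so t² = 15×60 = 900.
t* = √900 = 30 min.

30.0 min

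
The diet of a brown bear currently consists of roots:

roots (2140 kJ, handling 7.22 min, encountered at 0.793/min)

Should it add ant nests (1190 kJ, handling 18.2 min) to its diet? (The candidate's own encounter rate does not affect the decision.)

No

Intake rate on the current diet: R = (0.793×2140) / (1 + 0.793×7.22) = 1697/6.725 = 252.3 kJ/min.
ant nests: E/h = 1190/18.2 = 65.38 kJ/min.
65.38 < 252.3, so adding ant nests would lower the average — exclude it.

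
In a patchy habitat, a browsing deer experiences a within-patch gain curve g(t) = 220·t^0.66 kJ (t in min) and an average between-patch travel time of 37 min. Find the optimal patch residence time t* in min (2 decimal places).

By the marginal value theorem, leave when the instantaneous gain rate g'(t) equals the habitat-wide average g(t)/(T + t).
g'(t) = 0.66·220·t^-0.34. Setting 0.66·220·t^-0.34 = 220·t^0.66/(37+t) gives 0.66(37+t) = t, so 0.34·t = 0.66×37.
t* = 0.66×37/0.34 = 71.82 min.

71.82 min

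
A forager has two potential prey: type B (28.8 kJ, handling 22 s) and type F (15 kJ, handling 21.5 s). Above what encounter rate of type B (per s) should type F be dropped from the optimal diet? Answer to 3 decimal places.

At the threshold, the rate on type B alone equals the profitability of type F: λ·28.8/(1 + λ·22) = 15/21.5 = 0.6977.
Rearranging, λ(28.8 − 0.6977×22) = 0.6977, so λ = 0.6977/13.45 = 0.05187 per s.

0.052 per s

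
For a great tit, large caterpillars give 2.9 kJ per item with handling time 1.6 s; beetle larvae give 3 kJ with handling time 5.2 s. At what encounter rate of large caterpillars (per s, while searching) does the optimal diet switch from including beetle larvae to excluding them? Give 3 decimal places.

The zero-one rule: include beetle larvae iff E₂/h₂ > λE₁/(1+λh₁). Equality gives the switch point.
λE₁h₂ = E₂ + λE₂h₁ ⇒ λ = E₂/(E₁h₂ − E₂h₁) = 3/(15.08 − 4.8) = 0.2918 per s.

0.292 per s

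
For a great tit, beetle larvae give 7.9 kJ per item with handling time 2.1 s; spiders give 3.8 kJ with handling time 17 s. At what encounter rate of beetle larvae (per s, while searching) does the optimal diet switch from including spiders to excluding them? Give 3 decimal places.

0.030 per s

Drop spiders once their profitability E₂/h₂ falls below the rate achievable on beetle larvae alone: E₂/h₂ = λE₁/(1 + λh₁).
Solve for λ: λE₁h₂ = E₂(1 + λh₁) → λ(E₁h₂ − E₂h₁) = E₂ → λ = E₂/(E₁h₂ − E₂h₁).
λ = 3.8/(7.9×17 − 3.8×2.1) = 3.8/126.3 = 0.03008 per s.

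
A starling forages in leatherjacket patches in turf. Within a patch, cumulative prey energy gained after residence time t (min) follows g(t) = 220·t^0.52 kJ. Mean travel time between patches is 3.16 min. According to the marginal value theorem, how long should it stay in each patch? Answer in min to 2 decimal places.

3.42 min

Optimal t* satisfies g'(t*) = g(t*)/(T + t*).
g'(t) = 0.52·220·t^-0.48. Setting 0.52·220·t^-0.48 = 220·t^0.52/(3.16+t) gives 0.52(3.16+t) = t, so 0.48·t = 0.52×3.16.
t* = 0.52×3.16/0.48 = 3.423 min.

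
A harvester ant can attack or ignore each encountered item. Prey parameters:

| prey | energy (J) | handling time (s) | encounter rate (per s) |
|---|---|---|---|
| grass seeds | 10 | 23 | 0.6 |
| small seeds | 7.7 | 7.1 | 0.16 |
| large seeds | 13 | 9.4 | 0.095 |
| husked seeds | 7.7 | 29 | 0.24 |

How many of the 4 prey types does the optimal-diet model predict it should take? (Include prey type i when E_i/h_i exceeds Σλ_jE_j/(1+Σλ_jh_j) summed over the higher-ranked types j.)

2

Rank by E/h (J/s): large seeds 1.38, small seeds 1.08, grass seeds 0.435, husked seeds 0.266. Include each in turn until the next type's E/h falls below the running intake rate.
Rate on top 1: 0.6524. small seeds: 1.08 > 0.6524 → include.
Rate on top 2: 0.8145. grass seeds: 0.435 < 0.8145 → exclude; stop.
Optimal diet: large seeds, small seeds — 2 of 4 types.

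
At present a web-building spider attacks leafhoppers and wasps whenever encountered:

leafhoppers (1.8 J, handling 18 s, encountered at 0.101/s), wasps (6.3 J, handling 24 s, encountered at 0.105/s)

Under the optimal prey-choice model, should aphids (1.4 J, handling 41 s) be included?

No

Current rate: (0.101×1.8 + 0.105×6.3)/(1 + 0.101×18 + 0.105×24) = 0.158 J/s.
Profitability of aphids: 1.4/41 = 0.03415 J/s.
0.03415 < 0.158, so adding aphids would lower the average — exclude it.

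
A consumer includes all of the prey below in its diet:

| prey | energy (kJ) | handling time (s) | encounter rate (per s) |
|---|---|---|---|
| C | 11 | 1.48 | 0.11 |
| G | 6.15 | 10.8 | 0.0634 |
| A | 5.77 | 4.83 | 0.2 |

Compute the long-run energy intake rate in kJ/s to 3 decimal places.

Energy encountered per unit search time: 0.11×11 + 0.0634×6.15 + 0.2×5.77 = 2.754 kJ/s.
Handling time per unit search time: 0.11×1.48 + 0.0634×10.8 + 0.2×4.83 = 1.814.
Rate = 2.754/(1 + 1.814) = 0.9788 kJ/s.

0.979 kJ/s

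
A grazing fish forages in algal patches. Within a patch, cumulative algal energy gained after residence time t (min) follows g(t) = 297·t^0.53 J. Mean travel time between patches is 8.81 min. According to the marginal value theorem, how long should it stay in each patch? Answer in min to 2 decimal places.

9.93 min

Optimal t* satisfies g'(t*) = g(t*)/(T + t*).
g'(t) = 0.53·297·t^-0.47. Setting 0.53·297·t^-0.47 = 297·t^0.53/(8.81+t) gives 0.53(8.81+t) = t, so 0.47·t = 0.53×8.81.
t* = 0.53×8.81/0.47 = 9.935 min.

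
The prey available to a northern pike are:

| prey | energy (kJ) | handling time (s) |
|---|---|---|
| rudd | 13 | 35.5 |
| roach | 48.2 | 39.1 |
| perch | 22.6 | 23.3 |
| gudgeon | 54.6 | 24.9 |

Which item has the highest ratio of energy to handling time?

Profitability E/h (kJ/s): rudd = 13/35.5 = 0.366, roach = 48.2/39.1 = 1.23, perch = 22.6/23.3 = 0.97, gudgeon = 54.6/24.9 = 2.19.
Ranked: gudgeon > roach > perch > rudd.

gudgeon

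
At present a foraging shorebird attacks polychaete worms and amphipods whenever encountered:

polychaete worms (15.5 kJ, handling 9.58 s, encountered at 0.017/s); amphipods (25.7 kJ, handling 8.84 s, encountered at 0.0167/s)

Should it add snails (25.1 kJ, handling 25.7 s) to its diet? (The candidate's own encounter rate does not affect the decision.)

Yes

On polychaete worms and amphipods alone, R = ΣλE/(1+Σλh) = 0.6927/1.31 = 0.5286 kJ/s.
snails: E/h = 25.1/25.7 = 0.9767 kJ/s.
0.9767 > 0.5286, so adding snails raises the average — include it.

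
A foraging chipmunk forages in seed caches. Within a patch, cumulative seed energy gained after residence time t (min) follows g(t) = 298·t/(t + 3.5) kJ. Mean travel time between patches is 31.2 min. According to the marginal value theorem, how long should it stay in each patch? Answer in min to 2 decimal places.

Maximise g(t)/(T+t): set derivative to zero → g'(t)(T+t) = g(t).
g'(t) = 298·3.5/(t + 3.5)². Setting 298·3.5/(t+3.5)² = 298t/[(t+3.5)(31.2+t)] gives 3.5(31.2+t) = t(t+3.5), so t² = 3.5×31.2 = 109.2.
t* = √109.2 = 10.45 min.

10.45 min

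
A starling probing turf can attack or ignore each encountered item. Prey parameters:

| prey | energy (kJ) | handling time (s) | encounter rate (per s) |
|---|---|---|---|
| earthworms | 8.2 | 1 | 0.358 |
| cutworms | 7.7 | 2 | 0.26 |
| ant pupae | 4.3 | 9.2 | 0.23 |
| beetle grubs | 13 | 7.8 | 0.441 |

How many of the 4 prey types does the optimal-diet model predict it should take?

E/h in descending order: earthworms 8.2, cutworms 3.85, beetle grubs 1.67, ant pupae 0.467 kJ/s. The optimal diet is the largest prefix of this list for which every included type satisfies E_i/h_i > R on the types above it.
Rate on top 1: 2.162. cutworms: 3.85 > 2.162 → include.
Rate on top 2: 2.629. beetle grubs: 1.67 < 2.629 → exclude; stop.
Optimal diet: earthworms, cutworms — 2 of 4 types.

2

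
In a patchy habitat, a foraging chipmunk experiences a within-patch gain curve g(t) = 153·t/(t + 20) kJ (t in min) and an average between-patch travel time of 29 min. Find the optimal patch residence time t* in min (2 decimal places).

24.08 min

By the marginal value theorem, leave when the instantaneous gain rate g'(t) equals the habitat-wide average g(t)/(T + t).
g'(t) = 153·20/(t + 20)². Setting 153·20/(t+20)² = 153t/[(t+20)(29+t)] gives 20(29+t) = t(t+20), so t² = 20×29 = 580.
t* = √580 = 24.08 min.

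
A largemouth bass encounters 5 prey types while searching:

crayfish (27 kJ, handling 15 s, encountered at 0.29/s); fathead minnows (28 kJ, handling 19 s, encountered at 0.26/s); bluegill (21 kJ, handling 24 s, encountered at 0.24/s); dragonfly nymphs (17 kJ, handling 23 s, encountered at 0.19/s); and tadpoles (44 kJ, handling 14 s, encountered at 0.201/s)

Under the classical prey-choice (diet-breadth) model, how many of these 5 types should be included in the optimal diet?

1

Profitabilities (E/h, kJ/s): tadpoles 3.14, crayfish 1.8, fathead minnows 1.47, bluegill 0.875, dragonfly nymphs 0.739. Add prey in this order while the next type's profitability exceeds the intake rate on those already taken.
Rate on top 1: 2.319. crayfish: 1.8 < 2.319 → exclude; stop.
Optimal diet: tadpoles — 1 of 5 types.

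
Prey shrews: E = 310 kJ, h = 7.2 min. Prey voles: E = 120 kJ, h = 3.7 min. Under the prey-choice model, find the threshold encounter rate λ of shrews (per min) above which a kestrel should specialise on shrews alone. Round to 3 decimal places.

The zero-one rule: include voles iff E₂/h₂ > λE₁/(1+λh₁). Equality gives the switch point.
λE₁h₂ = E₂ + λE₂h₁ ⇒ λ = E₂/(E₁h₂ − E₂h₁) = 120/(1147 − 864) = 0.424 per min.

0.424 per min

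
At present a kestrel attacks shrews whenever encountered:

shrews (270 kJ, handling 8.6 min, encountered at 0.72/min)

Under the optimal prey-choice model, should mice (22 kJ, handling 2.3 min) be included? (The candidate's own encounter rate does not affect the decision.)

Intake rate on the current diet: R = (0.72×270) / (1 + 0.72×8.6) = 194.4/7.192 = 27.03 kJ/min.
mice: E/h = 22/2.3 = 9.565 kJ/min.
Since 9.565 < R, time spent handling mice is better spent searching.

No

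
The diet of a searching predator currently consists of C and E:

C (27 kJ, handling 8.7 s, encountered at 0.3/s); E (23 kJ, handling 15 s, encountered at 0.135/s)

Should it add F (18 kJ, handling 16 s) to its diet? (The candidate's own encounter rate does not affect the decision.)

Current rate: (0.3×27 + 0.135×23)/(1 + 0.3×8.7 + 0.135×15) = 1.988 kJ/s.
F: E/h = 18/16 = 1.125 kJ/s.
1.125 < 1.988, so adding F would lower the average — exclude it.

No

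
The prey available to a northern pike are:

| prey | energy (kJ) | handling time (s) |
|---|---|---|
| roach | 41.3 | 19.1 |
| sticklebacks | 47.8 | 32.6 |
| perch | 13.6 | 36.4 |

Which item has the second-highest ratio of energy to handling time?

Profitability E/h (kJ/s): roach = 41.3/19.1 = 2.16, sticklebacks = 47.8/32.6 = 1.47, perch = 13.6/36.4 = 0.374.
Ranked: roach > sticklebacks > perch.

sticklebacks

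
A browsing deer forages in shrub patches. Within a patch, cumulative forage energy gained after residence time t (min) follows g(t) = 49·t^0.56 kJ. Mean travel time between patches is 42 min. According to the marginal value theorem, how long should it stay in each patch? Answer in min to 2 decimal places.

By the marginal value theorem, leave when the instantaneous gain rate g'(t) equals the habitat-wide average g(t)/(T + t).
g'(t) = 0.56·49·t^-0.44. Setting 0.56·49·t^-0.44 = 49·t^0.56/(42+t) gives 0.56(42+t) = t, so 0.44·t = 0.56×42.
t* = 0.56×42/0.44 = 53.45 min.

53.45 min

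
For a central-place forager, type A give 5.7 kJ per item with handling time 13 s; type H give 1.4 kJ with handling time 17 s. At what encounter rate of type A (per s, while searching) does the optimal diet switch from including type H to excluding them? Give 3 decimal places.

At the threshold, the rate on type A alone equals the profitability of type H: λ·5.7/(1 + λ·13) = 1.4/17 = 0.08235.
Rearranging, λ(5.7 − 0.08235×13) = 0.08235, so λ = 0.08235/4.629 = 0.01779 per s.

0.018 per s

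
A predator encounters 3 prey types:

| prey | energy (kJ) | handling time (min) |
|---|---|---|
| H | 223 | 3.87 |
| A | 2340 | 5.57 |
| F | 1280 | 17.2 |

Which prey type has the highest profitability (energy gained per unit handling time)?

Profitability E/h (kJ/min): H = 223/3.87 = 57.6, A = 2340/5.57 = 420, F = 1280/17.2 = 74.4.
Ranked: A > F > H.

A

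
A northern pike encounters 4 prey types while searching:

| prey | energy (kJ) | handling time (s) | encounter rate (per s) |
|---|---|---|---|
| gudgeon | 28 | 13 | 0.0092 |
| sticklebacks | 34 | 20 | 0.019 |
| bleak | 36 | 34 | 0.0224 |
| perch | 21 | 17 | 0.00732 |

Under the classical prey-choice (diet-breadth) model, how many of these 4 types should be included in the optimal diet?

E/h in descending order: gudgeon 2.15, sticklebacks 1.7, perch 1.24, bleak 1.06 kJ/s. The optimal diet is the largest prefix of this list for which every included type satisfies E_i/h_i > R on the types above it.
Rate on top 1: 0.2301. sticklebacks: 1.7 > 0.2301 → include.
Rate on top 2: 0.6026. perch: 1.24 > 0.6026 → include.
Rate on top 3: 0.651. bleak: 1.06 > 0.651 → include.
Optimal diet: gudgeon, sticklebacks, perch, bleak — 4 of 4 types.

4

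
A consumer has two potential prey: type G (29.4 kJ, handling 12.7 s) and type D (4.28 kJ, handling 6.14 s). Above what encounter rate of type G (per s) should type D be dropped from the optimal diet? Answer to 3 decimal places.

The zero-one rule: include type D iff E₂/h₂ > λE₁/(1+λh₁). Equality gives the switch point.
λE₁h₂ = E₂ + λE₂h₁ ⇒ λ = E₂/(E₁h₂ − E₂h₁) = 4.28/(180.5 − 54.36) = 0.03393 per s.

0.034 per s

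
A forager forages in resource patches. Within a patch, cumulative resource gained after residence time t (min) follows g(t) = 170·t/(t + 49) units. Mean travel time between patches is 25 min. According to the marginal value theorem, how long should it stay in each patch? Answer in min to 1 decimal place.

Maximise g(t)/(T+t): set derivative to zero → g'(t)(T+t) = g(t).
g'(t) = 170·49/(t + 49)². Setting 170·49/(t+49)² = 170t/[(t+49)(25+t)] gives 49(25+t) = t(t+49), so t² = 49×25 = 1225.
t* = √1225 = 35 min.

35.0 min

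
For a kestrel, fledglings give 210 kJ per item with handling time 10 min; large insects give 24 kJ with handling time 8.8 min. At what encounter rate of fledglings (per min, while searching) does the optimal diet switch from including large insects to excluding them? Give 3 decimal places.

0.015 per min

The zero-one rule: include large insects iff E₂/h₂ > λE₁/(1+λh₁). Equality gives the switch point.
λE₁h₂ = E₂ + λE₂h₁ ⇒ λ = E₂/(E₁h₂ − E₂h₁) = 24/(1848 − 240) = 0.01493 per min.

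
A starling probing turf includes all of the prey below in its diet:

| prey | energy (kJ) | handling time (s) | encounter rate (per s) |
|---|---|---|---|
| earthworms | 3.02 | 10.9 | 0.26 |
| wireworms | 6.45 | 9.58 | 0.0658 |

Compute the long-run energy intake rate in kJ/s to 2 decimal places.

0.27 kJ/s

Energy encountered per unit search time: 0.26×3.02 + 0.0658×6.45 = 1.21 kJ/s.
Handling time per unit search time: 0.26×10.9 + 0.0658×9.58 = 3.464.
Rate = 1.21/(1 + 3.464) = 0.2709 kJ/s.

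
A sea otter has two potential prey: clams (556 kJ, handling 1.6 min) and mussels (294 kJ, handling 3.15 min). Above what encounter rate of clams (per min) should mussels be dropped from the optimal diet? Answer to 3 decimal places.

Drop mussels once their profitability E₂/h₂ falls below the rate achievable on clams alone: E₂/h₂ = λE₁/(1 + λh₁).
Solve for λ: λE₁h₂ = E₂(1 + λh₁) → λ(E₁h₂ − E₂h₁) = E₂ → λ = E₂/(E₁h₂ − E₂h₁).
λ = 294/(556×3.15 − 294×1.6) = 294/1281 = 0.2295 per min.

0.230 per min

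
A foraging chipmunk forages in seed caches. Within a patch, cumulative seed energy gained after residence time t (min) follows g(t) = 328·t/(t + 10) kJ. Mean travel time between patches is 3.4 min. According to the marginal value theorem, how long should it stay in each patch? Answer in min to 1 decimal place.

5.8 min

Optimal t* satisfies g'(t*) = g(t*)/(T + t*).
g'(t) = 328·10/(t + 10)². Setting 328·10/(t+10)² = 328t/[(t+10)(3.4+t)] gives 10(3.4+t) = t(t+10), so t² = 10×3.4 = 34.
t* = √34 = 5.831 min.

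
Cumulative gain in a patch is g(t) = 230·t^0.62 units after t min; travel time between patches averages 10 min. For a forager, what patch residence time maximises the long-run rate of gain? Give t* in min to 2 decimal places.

Maximise g(t)/(T+t): set derivative to zero → g'(t)(T+t) = g(t).
g'(t) = 0.62·230·t^-0.38. Setting 0.62·230·t^-0.38 = 230·t^0.62/(10+t) gives 0.62(10+t) = t, so 0.38·t = 0.62×10.
t* = 0.62×10/0.38 = 16.32 min.

16.32 min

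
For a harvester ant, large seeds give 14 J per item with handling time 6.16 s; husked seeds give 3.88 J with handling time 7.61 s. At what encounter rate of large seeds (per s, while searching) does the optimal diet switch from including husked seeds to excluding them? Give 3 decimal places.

0.047 per s

At the threshold, the rate on large seeds alone equals the profitability of husked seeds: λ·14/(1 + λ·6.16) = 3.88/7.61 = 0.5099.
Rearranging, λ(14 − 0.5099×6.16) = 0.5099, so λ = 0.5099/10.86 = 0.04695 per s.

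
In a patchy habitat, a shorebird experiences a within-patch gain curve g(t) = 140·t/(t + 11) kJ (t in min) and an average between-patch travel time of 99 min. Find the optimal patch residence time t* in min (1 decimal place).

Optimal t* satisfies g'(t*) = g(t*)/(T + t*).
g'(t) = 140·11/(t + 11)². Setting 140·11/(t+11)² = 140t/[(t+11)(99+t)] gives 11(99+t) = t(t+11), so t² = 11×99 = 1089.
t* = √1089 = 33 min.

33.0 min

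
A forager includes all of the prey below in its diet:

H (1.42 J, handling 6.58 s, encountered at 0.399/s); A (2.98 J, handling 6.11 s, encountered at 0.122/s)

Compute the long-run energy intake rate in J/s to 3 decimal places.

0.213 J/s

R = (0.399×1.42 + 0.122×2.98) / (1 + 0.399×6.58 + 0.122×6.11) = 0.9301/4.371 = 0.2128 J/s.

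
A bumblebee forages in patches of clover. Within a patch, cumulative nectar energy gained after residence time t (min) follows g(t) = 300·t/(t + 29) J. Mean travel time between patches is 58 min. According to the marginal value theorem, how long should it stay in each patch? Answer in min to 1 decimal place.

Maximise g(t)/(T+t): set derivative to zero → g'(t)(T+t) = g(t).
g'(t) = 300·29/(t + 29)². Setting 300·29/(t+29)² = 300t/[(t+29)(58+t)] gives 29(58+t) = t(t+29), so t² = 29×58 = 1682.
t* = √1682 = 41.01 min.

41.0 min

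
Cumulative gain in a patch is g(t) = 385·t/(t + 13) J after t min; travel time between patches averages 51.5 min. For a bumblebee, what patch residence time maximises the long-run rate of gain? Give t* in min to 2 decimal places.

By the marginal value theorem, leave when the instantaneous gain rate g'(t) equals the habitat-wide average g(t)/(T + t).
g'(t) = 385·13/(t + 13)². Setting 385·13/(t+13)² = 385t/[(t+13)(51.5+t)] gives 13(51.5+t) = t(t+13), so t² = 13×51.5 = 669.5.
t* = √669.5 = 25.87 min.

25.87 min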